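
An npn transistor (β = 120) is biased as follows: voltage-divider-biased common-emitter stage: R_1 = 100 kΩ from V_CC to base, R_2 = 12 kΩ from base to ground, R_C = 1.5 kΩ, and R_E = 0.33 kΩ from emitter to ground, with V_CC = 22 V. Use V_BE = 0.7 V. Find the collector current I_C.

I_C ≈ 3.9 mA

Thevenize the base divider: V_Th = V_CC·R_2/(R_1+R_2) = 22×12/112 = 2.36 V, R_Th = R_1‖R_2 = 10.7 kΩ.
Base-emitter loop: V_Th = I_B·R_Th + V_BE + (β+1)I_B·R_E, so I_B = (2.36 − 0.7) / (10.7 + 121×0.33) = 0.0327 mA.
I_C = β·I_B = 120×0.0327 = 3.93 mA, and I_E = (β+1)I_B = 3.96 mA.
V_CE = V_CC − I_C·R_C − I_E·R_E = 22 − 3.93×1.5 − 3.96×0.33 = 14.8 V.
V_CE = 14.8 V > 0.2 V confirms active-region operation.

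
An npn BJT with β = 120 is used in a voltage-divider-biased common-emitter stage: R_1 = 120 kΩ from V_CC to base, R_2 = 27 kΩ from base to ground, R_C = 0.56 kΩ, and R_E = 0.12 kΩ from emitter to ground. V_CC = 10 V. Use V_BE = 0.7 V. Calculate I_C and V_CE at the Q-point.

I_C ≈ 3.7 mA, V_CE ≈ 7.5 V

Thevenize the base divider: V_Th = V_CC·R_2/(R_1+R_2) = 10×27/147 = 1.84 V, R_Th = R_1‖R_2 = 22 kΩ.
Base-emitter loop: V_Th = I_B·R_Th + V_BE + (β+1)I_B·R_E, so I_B = (1.84 − 0.7) / (22 + 121×0.12) = 0.0311 mA.
I_C = β·I_B = 120×0.0311 = 3.73 mA, and I_E = (β+1)I_B = 3.76 mA.
V_CE = V_CC − I_C·R_C − I_E·R_E = 10 − 3.73×0.56 − 3.76×0.12 = 7.46 V.
V_CE = 7.46 V > 0.2 V confirms active-region operation.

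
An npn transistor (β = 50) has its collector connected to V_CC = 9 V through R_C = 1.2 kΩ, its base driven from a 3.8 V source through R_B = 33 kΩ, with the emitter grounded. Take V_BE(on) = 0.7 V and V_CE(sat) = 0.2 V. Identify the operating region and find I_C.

Assume active. Base-emitter loop: I_B = (V_BB − V_BE)/R_B = (3.8 − 0.7)/33 = 0.0939 mA.
I_C = β·I_B = 50×0.0939 = 4.7 mA.
V_CE = V_CC − I_C·R_C = 9 − 4.7×1.2 = 3.36 V > V_CE(sat), so the active-region assumption holds.

active; I_C ≈ 4.7 mA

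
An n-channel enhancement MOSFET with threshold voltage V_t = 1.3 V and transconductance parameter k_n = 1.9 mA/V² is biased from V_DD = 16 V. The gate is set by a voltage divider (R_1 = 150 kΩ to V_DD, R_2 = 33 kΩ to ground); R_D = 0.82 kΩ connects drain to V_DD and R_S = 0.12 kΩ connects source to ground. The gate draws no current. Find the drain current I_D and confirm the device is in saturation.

I_D ≈ 1.8 mA

V_G = V_DD·R_2/(R_1+R_2) = 16×33/183 = 2.89 V.
Assume saturation: I_D = (k_n/2)(V_GS − V_t)² with V_GS = V_G − I_D·R_S = 2.89 − 0.12·I_D.
Substituting gives 0.0137·I_D² − 1.36·I_D + 2.39 = 0, with roots I_D = 1.79 or 97.7 mA.
The root I_D = 97.7 mA gives V_GS = -8.84 V ≤ V_t, so take I_D = 1.79 mA.
Then V_GS = 2.67 V and V_DS = V_DD − I_D(R_D+R_S) = 16 − 1.79×0.94 = 14.3 V.
Saturation requires V_DS ≥ V_GS − V_t = 1.37 V; 14.3 ≥ 1.37 ✓.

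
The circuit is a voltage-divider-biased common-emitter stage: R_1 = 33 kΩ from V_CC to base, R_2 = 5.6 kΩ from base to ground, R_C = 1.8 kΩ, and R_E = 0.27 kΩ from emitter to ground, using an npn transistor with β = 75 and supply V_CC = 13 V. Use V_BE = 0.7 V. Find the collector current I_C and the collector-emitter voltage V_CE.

Thevenize the base divider: V_Th = V_CC·R_2/(R_1+R_2) = 13×5.6/38.6 = 1.89 V, R_Th = R_1‖R_2 = 4.79 kΩ.
Base-emitter loop: V_Th = I_B·R_Th + V_BE + (β+1)I_B·R_E, so I_B = (1.89 − 0.7) / (4.79 + 76×0.27) = 0.0469 mA.
I_C = β·I_B = 75×0.0469 = 3.51 mA, and I_E = (β+1)I_B = 3.56 mA.
V_CE = V_CC − I_C·R_C − I_E·R_E = 13 − 3.51×1.8 − 3.56×0.27 = 5.71 V.
V_CE = 5.71 V > 0.2 V confirms active-region operation.

I_C ≈ 3.5 mA, V_CE ≈ 5.7 V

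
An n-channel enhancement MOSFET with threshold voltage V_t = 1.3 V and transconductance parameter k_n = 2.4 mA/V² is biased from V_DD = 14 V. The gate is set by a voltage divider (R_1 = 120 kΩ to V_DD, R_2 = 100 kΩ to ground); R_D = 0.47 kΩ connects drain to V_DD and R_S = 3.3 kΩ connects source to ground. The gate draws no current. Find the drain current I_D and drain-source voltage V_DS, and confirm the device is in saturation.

I_D ≈ 1.2 mA, V_DS ≈ 9.4 V

V_G = V_DD·R_2/(R_1+R_2) = 14×100/220 = 6.36 V.
Assume saturation: I_D = (k_n/2)(V_GS − V_t)² with V_GS = V_G − I_D·R_S = 6.36 − 3.3·I_D.
Substituting gives 13.1·I_D² − 41.1·I_D + 30.8 = 0, with roots I_D = 1.23 or 1.92 mA.
The root I_D = 1.92 mA gives V_GS = 0.0359 V ≤ V_t, so take I_D = 1.23 mA.
Then V_GS = 2.31 V and V_DS = V_DD − I_D(R_D+R_S) = 14 − 1.23×3.77 = 9.37 V.
Saturation requires V_DS ≥ V_GS − V_t = 1.01 V; 9.37 ≥ 1.01 ✓.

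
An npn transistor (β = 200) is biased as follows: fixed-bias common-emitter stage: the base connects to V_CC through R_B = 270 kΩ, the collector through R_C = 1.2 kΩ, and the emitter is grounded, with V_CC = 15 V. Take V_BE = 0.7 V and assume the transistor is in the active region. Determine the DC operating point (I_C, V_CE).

I_C ≈ 11 mA, V_CE ≈ 2.3 V

Base loop: V_CC = I_B·R_B + V_BE, so I_B = (15 − 0.7)/270 kΩ = 0.053 mA.
In the active region I_C = β·I_B = 200 × 0.053 = 10.6 mA.
Collector loop: V_CE = V_CC − I_C·R_C = 15 − 10.6×1.2 = 2.29 V.
Since V_CE = 2.29 V > V_CE(sat) ≈ 0.2 V, the transistor is in the active region as assumed.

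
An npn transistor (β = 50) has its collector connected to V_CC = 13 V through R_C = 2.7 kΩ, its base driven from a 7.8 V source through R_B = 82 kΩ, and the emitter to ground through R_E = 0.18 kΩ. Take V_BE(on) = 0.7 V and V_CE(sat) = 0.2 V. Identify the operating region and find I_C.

Assume active. Base-emitter loop: I_B = (V_BB − V_BE)/(R_B + (β+1)R_E) = (7.8 − 0.7)/(82 + 51×0.18) = 0.0779 mA.
I_C = β·I_B = 50×0.0779 = 3.89 mA.
V_CE = V_CC − I_C·R_C − I_E·R_E = 13 − 3.89×2.7 − 3.97×0.18 = 1.77 V > V_CE(sat), so the active-region assumption holds.

active; I_C ≈ 3.9 mA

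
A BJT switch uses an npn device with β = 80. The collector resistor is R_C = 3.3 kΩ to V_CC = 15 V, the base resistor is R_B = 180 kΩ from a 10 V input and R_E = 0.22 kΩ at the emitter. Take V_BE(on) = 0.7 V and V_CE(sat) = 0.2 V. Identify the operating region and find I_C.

active; I_C ≈ 3.8 mA

Assume active. Base-emitter loop: I_B = (V_BB − V_BE)/(R_B + (β+1)R_E) = (10 − 0.7)/(180 + 81×0.22) = 0.047 mA.
I_C = β·I_B = 80×0.047 = 3.76 mA.
V_CE = V_CC − I_C·R_C − I_E·R_E = 15 − 3.76×3.3 − 3.81×0.22 = 1.75 V > V_CE(sat), so the active-region assumption holds.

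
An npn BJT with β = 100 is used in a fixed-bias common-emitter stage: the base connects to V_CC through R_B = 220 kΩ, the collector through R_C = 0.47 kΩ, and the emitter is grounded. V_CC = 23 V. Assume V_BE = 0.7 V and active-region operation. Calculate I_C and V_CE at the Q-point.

Base loop: V_CC = I_B·R_B + V_BE, so I_B = (23 − 0.7)/220 kΩ = 0.101 mA.
In the active region I_C = β·I_B = 100 × 0.101 = 10.1 mA.
Collector loop: V_CE = V_CC − I_C·R_C = 23 − 10.1×0.47 = 18.2 V.
Since V_CE = 18.2 V > V_CE(sat) ≈ 0.2 V, the transistor is in the active region as assumed.

I_C ≈ 10 mA, V_CE ≈ 18 V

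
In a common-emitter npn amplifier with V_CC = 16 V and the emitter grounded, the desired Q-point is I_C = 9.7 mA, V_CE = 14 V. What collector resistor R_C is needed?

R_C ≈ 0.21 kΩ

Collector loop: V_CC = I_C·R_C + V_CE.
R_C = (V_CC − V_CE)/I_C = (16 − 14)/9.7 = 0.206 kΩ.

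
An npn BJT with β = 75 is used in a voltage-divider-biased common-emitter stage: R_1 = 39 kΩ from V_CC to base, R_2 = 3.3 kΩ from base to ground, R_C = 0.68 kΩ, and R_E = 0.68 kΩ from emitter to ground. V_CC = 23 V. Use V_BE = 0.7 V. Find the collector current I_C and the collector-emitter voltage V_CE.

I_C ≈ 1.5 mA, V_CE ≈ 21 V

Thevenize the base divider: V_Th = V_CC·R_2/(R_1+R_2) = 23×3.3/42.3 = 1.79 V, R_Th = R_1‖R_2 = 3.04 kΩ.
Base-emitter loop: V_Th = I_B·R_Th + V_BE + (β+1)I_B·R_E, so I_B = (1.79 − 0.7) / (3.04 + 76×0.68) = 0.02 mA.
I_C = β·I_B = 75×0.02 = 1.5 mA, and I_E = (β+1)I_B = 1.52 mA.
V_CE = V_CC − I_C·R_C − I_E·R_E = 23 − 1.5×0.68 − 1.52×0.68 = 20.9 V.
V_CE = 20.9 V > 0.2 V confirms active-region operation.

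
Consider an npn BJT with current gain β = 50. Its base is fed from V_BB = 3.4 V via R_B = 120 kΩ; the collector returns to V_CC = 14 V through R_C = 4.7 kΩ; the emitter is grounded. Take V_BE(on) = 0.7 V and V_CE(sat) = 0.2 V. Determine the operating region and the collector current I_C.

Assume active. Base-emitter loop: I_B = (V_BB − V_BE)/R_B = (3.4 − 0.7)/120 = 0.0225 mA.
I_C = β·I_B = 50×0.0225 = 1.13 mA.
V_CE = V_CC − I_C·R_C = 14 − 1.13×4.7 = 8.71 V > V_CE(sat), so the active-region assumption holds.

active; I_C ≈ 1.1 mA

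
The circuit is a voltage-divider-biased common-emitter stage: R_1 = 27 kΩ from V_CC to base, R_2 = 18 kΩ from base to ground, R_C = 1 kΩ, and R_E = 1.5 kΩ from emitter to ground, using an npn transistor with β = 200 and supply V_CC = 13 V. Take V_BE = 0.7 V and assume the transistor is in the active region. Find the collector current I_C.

I_C ≈ 2.9 mA

Thevenize the base divider: V_Th = V_CC·R_2/(R_1+R_2) = 13×18/45 = 5.2 V, R_Th = R_1‖R_2 = 10.8 kΩ.
Base-emitter loop: V_Th = I_B·R_Th + V_BE + (β+1)I_B·R_E, so I_B = (5.2 − 0.7) / (10.8 + 201×1.5) = 0.0144 mA.
I_C = β·I_B = 200×0.0144 = 2.88 mA, and I_E = (β+1)I_B = 2.9 mA.
V_CE = V_CC − I_C·R_C − I_E·R_E = 13 − 2.88×1 − 2.9×1.5 = 5.77 V.
V_CE = 5.77 V > 0.2 V confirms active-region operation.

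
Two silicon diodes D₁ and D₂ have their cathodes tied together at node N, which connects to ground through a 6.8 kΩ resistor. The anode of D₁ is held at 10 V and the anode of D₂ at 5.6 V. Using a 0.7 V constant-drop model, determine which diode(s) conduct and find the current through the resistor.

Only D₁ conducts; I_R ≈ 1.4 mA

Assume both conduct. Then node N would need to be at both 10−0.7 = 9.3 V and 5.6−0.7 = 4.9 V, which is impossible.
Assume only D₁ conducts: V_N = 10 − 0.7 = 9.3 V, so I_R = 9.3/6.8 = 1.37 mA.
Check D₂: its anode-to-cathode voltage is 5.6 − 9.3 = -3.7 V < 0.7 V, so it is off. The assumption is consistent.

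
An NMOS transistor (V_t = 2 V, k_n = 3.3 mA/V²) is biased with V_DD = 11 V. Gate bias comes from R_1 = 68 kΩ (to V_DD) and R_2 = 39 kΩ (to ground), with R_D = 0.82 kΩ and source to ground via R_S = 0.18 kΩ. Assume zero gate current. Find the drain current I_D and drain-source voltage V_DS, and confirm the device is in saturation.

V_G = V_DD·R_2/(R_1+R_2) = 11×39/107 = 4.01 V.
Assume saturation: I_D = (k_n/2)(V_GS − V_t)² with V_GS = V_G − I_D·R_S = 4.01 − 0.18·I_D.
Substituting gives 0.0535·I_D² − 2.19·I_D + 6.66 = 0, with roots I_D = 3.3 or 37.7 mA.
The root I_D = 37.7 mA gives V_GS = -2.78 V ≤ V_t, so take I_D = 3.3 mA.
Then V_GS = 3.41 V and V_DS = V_DD − I_D(R_D+R_S) = 11 − 3.3×1 = 7.7 V.
Saturation requires V_DS ≥ V_GS − V_t = 1.41 V; 7.7 ≥ 1.41 ✓.

I_D ≈ 3.3 mA, V_DS ≈ 7.7 V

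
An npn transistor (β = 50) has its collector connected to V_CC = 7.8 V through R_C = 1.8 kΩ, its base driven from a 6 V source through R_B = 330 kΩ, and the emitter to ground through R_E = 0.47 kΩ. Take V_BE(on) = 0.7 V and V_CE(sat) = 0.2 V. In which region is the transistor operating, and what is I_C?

Assume active. Base-emitter loop: I_B = (V_BB − V_BE)/(R_B + (β+1)R_E) = (6 − 0.7)/(330 + 51×0.47) = 0.015 mA.
I_C = β·I_B = 50×0.015 = 0.749 mA.
V_CE = V_CC − I_C·R_C − I_E·R_E = 7.8 − 0.749×1.8 − 0.764×0.47 = 6.09 V > V_CE(sat), so the active-region assumption holds.

active; I_C ≈ 0.75 mA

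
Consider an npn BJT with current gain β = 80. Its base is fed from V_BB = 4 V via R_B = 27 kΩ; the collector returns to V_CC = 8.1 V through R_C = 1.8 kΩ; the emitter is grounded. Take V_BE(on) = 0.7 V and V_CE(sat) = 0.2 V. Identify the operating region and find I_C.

saturation; I_C ≈ 4.4 mA

Assume active: I_B = (4 − 0.7)/27 = 0.122 mA, giving I_C = β·I_B = 9.78 mA.
But then V_CE = 8.1 − 9.78×1.8 = -9.5 V < V_CE(sat) = 0.2 V — impossible in the active region.
So the transistor is saturated. With V_CE = 0.2 V, I_C = (V_CC − 0.2)/R_C = 7.9/1.8 = 4.39 mA.
Check: β·I_B = 9.78 mA > I_C = 4.39 mA, confirming saturation.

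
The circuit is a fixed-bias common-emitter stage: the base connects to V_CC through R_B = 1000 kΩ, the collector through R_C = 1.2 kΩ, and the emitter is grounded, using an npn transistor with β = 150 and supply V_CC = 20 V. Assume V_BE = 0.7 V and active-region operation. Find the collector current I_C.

Base loop: V_CC = I_B·R_B + V_BE, so I_B = (20 − 0.7)/1000 kΩ = 0.0193 mA.
In the active region I_C = β·I_B = 150 × 0.0193 = 2.9 mA.
Collector loop: V_CE = V_CC − I_C·R_C = 20 − 2.9×1.2 = 16.5 V.
Since V_CE = 16.5 V > V_CE(sat) ≈ 0.2 V, the transistor is in the active region as assumed.

I_C ≈ 2.9 mA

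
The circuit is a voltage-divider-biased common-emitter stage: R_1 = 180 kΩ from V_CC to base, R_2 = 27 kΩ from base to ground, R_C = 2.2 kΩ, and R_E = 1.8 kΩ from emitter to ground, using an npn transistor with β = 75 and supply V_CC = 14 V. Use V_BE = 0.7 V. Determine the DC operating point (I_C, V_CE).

Thevenize the base divider: V_Th = V_CC·R_2/(R_1+R_2) = 14×27/207 = 1.83 V, R_Th = R_1‖R_2 = 23.5 kΩ.
Base-emitter loop: V_Th = I_B·R_Th + V_BE + (β+1)I_B·R_E, so I_B = (1.83 − 0.7) / (23.5 + 76×1.8) = 0.00703 mA.
I_C = β·I_B = 75×0.00703 = 0.527 mA, and I_E = (β+1)I_B = 0.534 mA.
V_CE = V_CC − I_C·R_C − I_E·R_E = 14 − 0.527×2.2 − 0.534×1.8 = 11.9 V.
V_CE = 11.9 V > 0.2 V confirms active-region operation.

I_C ≈ 0.53 mA, V_CE ≈ 12 V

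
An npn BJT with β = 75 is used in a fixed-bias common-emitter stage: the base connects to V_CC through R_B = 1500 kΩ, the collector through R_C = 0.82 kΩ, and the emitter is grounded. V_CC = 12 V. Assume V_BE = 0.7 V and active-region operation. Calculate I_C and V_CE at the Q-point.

I_C ≈ 0.57 mA, V_CE ≈ 12 V

Base loop: V_CC = I_B·R_B + V_BE, so I_B = (12 − 0.7)/1500 kΩ = 0.00753 mA.
In the active region I_C = β·I_B = 75 × 0.00753 = 0.565 mA.
Collector loop: V_CE = V_CC − I_C·R_C = 12 − 0.565×0.82 = 11.5 V.
Since V_CE = 11.5 V > V_CE(sat) ≈ 0.2 V, the transistor is in the active region as assumed.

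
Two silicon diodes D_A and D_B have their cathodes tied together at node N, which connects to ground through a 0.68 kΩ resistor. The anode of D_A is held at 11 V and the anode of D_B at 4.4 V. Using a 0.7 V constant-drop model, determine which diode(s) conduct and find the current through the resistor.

Only D_A conducts; I_R ≈ 15 mA

Assume both conduct. Then node N would need to be at both 11−0.7 = 10.3 V and 4.4−0.7 = 3.7 V, which is impossible.
Assume only D_A conducts: V_N = 11 − 0.7 = 10.3 V, so I_R = 10.3/0.68 = 15.1 mA.
Check D_B: its anode-to-cathode voltage is 4.4 − 10.3 = -5.9 V < 0.7 V, so it is off. The assumption is consistent.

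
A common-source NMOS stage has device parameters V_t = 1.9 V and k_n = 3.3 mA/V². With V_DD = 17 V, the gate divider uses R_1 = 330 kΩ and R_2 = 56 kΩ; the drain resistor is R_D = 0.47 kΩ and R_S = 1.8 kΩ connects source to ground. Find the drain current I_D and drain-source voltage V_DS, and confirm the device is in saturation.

I_D ≈ 0.15 mA, V_DS ≈ 17 V

V_G = V_DD·R_2/(R_1+R_2) = 17×56/386 = 2.47 V.
Assume saturation: I_D = (k_n/2)(V_GS − V_t)² with V_GS = V_G − I_D·R_S = 2.47 − 1.8·I_D.
Substituting gives 5.35·I_D² − 4.36·I_D + 0.529 = 0, with roots I_D = 0.148 or 0.668 mA.
The root I_D = 0.668 mA gives V_GS = 1.26 V ≤ V_t, so take I_D = 0.148 mA.
Then V_GS = 2.2 V and V_DS = V_DD − I_D(R_D+R_S) = 17 − 0.148×2.27 = 16.7 V.
Saturation requires V_DS ≥ V_GS − V_t = 0.3 V; 16.7 ≥ 0.3 ✓.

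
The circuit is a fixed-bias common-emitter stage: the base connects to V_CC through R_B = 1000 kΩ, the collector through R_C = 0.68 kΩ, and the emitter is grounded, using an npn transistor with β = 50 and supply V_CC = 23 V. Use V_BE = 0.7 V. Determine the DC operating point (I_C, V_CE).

I_C ≈ 1.1 mA, V_CE ≈ 22 V

Base loop: V_CC = I_B·R_B + V_BE, so I_B = (23 − 0.7)/1000 kΩ = 0.0223 mA.
In the active region I_C = β·I_B = 50 × 0.0223 = 1.11 mA.
Collector loop: V_CE = V_CC − I_C·R_C = 23 − 1.11×0.68 = 22.2 V.
Since V_CE = 22.2 V > V_CE(sat) ≈ 0.2 V, the transistor is in the active region as assumed.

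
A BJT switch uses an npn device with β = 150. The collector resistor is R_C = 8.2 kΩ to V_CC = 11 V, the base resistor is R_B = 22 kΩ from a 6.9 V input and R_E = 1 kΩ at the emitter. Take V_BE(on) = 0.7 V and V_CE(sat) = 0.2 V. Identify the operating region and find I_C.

saturation; I_C ≈ 1.2 mA

Assume active: I_B = (6.9 − 0.7)/(22 + 151×1) = 0.0358 mA, I_C = β·I_B = 5.38 mA.
Then V_CE = 11 − 5.38×8.2 − 5.41×1 = -38.5 V < 0.2 V — the active assumption fails.
Re-solve with V_CE = 0.2 V. KCL at the emitter: V_E/R_E = (V_BB−0.7−V_E)/R_B + (V_CC−0.2−V_E)/R_C, giving V_E = 1.37 V.
I_C = (V_CC − 0.2 − V_E)/R_C = (10.8 − 1.37)/8.2 = 1.15 mA.
Check: I_B = (6.2 − 1.37)/22 = 0.22 mA, and β·I_B = 32.9 mA > I_C, confirming saturation.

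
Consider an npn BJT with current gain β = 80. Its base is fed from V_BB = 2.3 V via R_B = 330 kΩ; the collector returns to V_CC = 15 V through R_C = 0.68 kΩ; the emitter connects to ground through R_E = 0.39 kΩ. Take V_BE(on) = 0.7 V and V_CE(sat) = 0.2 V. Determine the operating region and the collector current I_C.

active; I_C ≈ 0.35 mA

Assume active. Base-emitter loop: I_B = (V_BB − V_BE)/(R_B + (β+1)R_E) = (2.3 − 0.7)/(330 + 81×0.39) = 0.00442 mA.
I_C = β·I_B = 80×0.00442 = 0.354 mA.
V_CE = V_CC − I_C·R_C − I_E·R_E = 15 − 0.354×0.68 − 0.358×0.39 = 14.6 V > V_CE(sat), so the active-region assumption holds.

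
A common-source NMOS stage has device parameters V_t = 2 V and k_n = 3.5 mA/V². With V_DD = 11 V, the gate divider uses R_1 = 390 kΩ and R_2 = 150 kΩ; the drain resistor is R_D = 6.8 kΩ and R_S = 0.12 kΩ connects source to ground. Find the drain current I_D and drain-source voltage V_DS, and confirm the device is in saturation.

I_D ≈ 1.4 mA, V_DS ≈ 1.4 V

V_G = V_DD·R_2/(R_1+R_2) = 11×150/540 = 3.06 V.
Assume saturation: I_D = (k_n/2)(V_GS − V_t)² with V_GS = V_G − I_D·R_S = 3.06 − 0.12·I_D.
Substituting gives 0.0252·I_D² − 1.44·I_D + 1.95 = 0, with roots I_D = 1.38 or 55.9 mA.
The root I_D = 55.9 mA gives V_GS = -3.65 V ≤ V_t, so take I_D = 1.38 mA.
Then V_GS = 2.89 V and V_DS = V_DD − I_D(R_D+R_S) = 11 − 1.38×6.92 = 1.42 V.
Saturation requires V_DS ≥ V_GS − V_t = 0.889 V; 1.42 ≥ 0.889 ✓.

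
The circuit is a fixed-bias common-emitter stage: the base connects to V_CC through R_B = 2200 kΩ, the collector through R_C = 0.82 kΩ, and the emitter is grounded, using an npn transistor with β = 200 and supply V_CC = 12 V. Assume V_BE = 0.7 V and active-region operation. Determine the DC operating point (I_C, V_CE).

I_C ≈ 1 mA, V_CE ≈ 11 V

Base loop: V_CC = I_B·R_B + V_BE, so I_B = (12 − 0.7)/2200 kΩ = 0.00514 mA.
In the active region I_C = β·I_B = 200 × 0.00514 = 1.03 mA.
Collector loop: V_CE = V_CC − I_C·R_C = 12 − 1.03×0.82 = 11.2 V.
Since V_CE = 11.2 V > V_CE(sat) ≈ 0.2 V, the transistor is in the active region as assumed.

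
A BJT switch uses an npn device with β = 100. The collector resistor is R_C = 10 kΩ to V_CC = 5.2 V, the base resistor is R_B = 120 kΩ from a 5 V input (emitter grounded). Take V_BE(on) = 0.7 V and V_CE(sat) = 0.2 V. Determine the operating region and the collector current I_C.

Assume active: I_B = (5 − 0.7)/120 = 0.0358 mA, giving I_C = β·I_B = 3.58 mA.
But then V_CE = 5.2 − 3.58×10 = -30.6 V < V_CE(sat) = 0.2 V — impossible in the active region.
So the transistor is saturated. With V_CE = 0.2 V, I_C = (V_CC − 0.2)/R_C = 5/10 = 0.5 mA.
Check: β·I_B = 3.58 mA > I_C = 0.5 mA, confirming saturation.

saturation; I_C ≈ 0.5 mA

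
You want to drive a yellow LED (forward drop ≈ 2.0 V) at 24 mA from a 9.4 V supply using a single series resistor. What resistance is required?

The resistor drops V_S − V_D = 9.4 − 2.0 = 7.4 V at 24 mA.
R = 7.4 V / 24 mA = 0.308 kΩ.

R ≈ 0.31 kΩ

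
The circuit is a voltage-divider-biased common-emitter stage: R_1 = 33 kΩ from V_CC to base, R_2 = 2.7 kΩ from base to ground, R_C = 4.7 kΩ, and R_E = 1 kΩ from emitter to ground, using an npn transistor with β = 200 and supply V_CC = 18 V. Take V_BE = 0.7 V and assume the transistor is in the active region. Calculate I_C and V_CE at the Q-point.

Thevenize the base divider: V_Th = V_CC·R_2/(R_1+R_2) = 18×2.7/35.7 = 1.36 V, R_Th = R_1‖R_2 = 2.5 kΩ.
Base-emitter loop: V_Th = I_B·R_Th + V_BE + (β+1)I_B·R_E, so I_B = (1.36 − 0.7) / (2.5 + 201×1) = 0.00325 mA.
I_C = β·I_B = 200×0.00325 = 0.65 mA, and I_E = (β+1)I_B = 0.653 mA.
V_CE = V_CC − I_C·R_C − I_E·R_E = 18 − 0.65×4.7 − 0.653×1 = 14.3 V.
V_CE = 14.3 V > 0.2 V confirms active-region operation.

I_C ≈ 0.65 mA, V_CE ≈ 14 V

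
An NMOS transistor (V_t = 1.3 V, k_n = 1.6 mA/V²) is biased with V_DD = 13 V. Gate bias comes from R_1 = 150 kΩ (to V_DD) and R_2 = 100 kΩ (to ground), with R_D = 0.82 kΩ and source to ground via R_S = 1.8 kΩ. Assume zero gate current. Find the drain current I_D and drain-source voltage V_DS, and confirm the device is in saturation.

V_G = V_DD·R_2/(R_1+R_2) = 13×100/250 = 5.2 V.
Assume saturation: I_D = (k_n/2)(V_GS − V_t)² with V_GS = V_G − I_D·R_S = 5.2 − 1.8·I_D.
Substituting gives 2.59·I_D² − 12.2·I_D + 12.2 = 0, with roots I_D = 1.43 or 3.29 mA.
The root I_D = 3.29 mA gives V_GS = -0.729 V ≤ V_t, so take I_D = 1.43 mA.
Then V_GS = 2.63 V and V_DS = V_DD − I_D(R_D+R_S) = 13 − 1.43×2.62 = 9.27 V.
Saturation requires V_DS ≥ V_GS − V_t = 1.33 V; 9.27 ≥ 1.33 ✓.

I_D ≈ 1.4 mA, V_DS ≈ 9.3 V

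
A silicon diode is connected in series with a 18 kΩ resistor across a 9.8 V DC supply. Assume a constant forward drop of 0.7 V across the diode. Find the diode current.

KVL around the loop: 9.8 = V_D + I·R = 0.7 + I × 18 kΩ.
So I = (9.8 − 0.7) / 18 kΩ = 9.1 / 18 = 0.506 mA.

I ≈ 0.51 mA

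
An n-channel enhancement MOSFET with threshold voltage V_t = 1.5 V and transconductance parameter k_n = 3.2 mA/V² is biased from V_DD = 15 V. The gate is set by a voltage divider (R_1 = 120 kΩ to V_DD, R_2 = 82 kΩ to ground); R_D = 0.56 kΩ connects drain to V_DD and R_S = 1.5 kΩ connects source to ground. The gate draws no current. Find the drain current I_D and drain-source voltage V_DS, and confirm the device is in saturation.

I_D ≈ 2.3 mA, V_DS ≈ 10 V

V_G = V_DD·R_2/(R_1+R_2) = 15×82/202 = 6.09 V.
Assume saturation: I_D = (k_n/2)(V_GS − V_t)² with V_GS = V_G − I_D·R_S = 6.09 − 1.5·I_D.
Substituting gives 3.6·I_D² − 23·I_D + 33.7 = 0, with roots I_D = 2.27 or 4.13 mA.
The root I_D = 4.13 mA gives V_GS = -0.107 V ≤ V_t, so take I_D = 2.27 mA.
Then V_GS = 2.69 V and V_DS = V_DD − I_D(R_D+R_S) = 15 − 2.27×2.06 = 10.3 V.
Saturation requires V_DS ≥ V_GS − V_t = 1.19 V; 10.3 ≥ 1.19 ✓.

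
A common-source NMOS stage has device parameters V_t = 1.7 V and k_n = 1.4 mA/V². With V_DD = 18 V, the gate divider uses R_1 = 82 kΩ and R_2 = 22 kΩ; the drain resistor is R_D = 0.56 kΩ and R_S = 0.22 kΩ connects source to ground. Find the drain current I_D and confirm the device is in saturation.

V_G = V_DD·R_2/(R_1+R_2) = 18×22/104 = 3.81 V.
Assume saturation: I_D = (k_n/2)(V_GS − V_t)² with V_GS = V_G − I_D·R_S = 3.81 − 0.22·I_D.
Substituting gives 0.0339·I_D² − 1.65·I_D + 3.11 = 0, with roots I_D = 1.96 or 46.7 mA.
The root I_D = 46.7 mA gives V_GS = -6.47 V ≤ V_t, so take I_D = 1.96 mA.
Then V_GS = 3.38 V and V_DS = V_DD − I_D(R_D+R_S) = 18 − 1.96×0.78 = 16.5 V.
Saturation requires V_DS ≥ V_GS − V_t = 1.68 V; 16.5 ≥ 1.68 ✓.

I_D ≈ 2 mA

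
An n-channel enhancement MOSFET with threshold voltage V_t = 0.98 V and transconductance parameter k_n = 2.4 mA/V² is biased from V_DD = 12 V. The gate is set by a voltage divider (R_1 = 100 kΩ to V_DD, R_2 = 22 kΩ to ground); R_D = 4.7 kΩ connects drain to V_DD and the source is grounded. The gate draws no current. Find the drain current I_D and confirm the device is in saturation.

I_D ≈ 1.7 mA

V_G = V_DD·R_2/(R_1+R_2) = 12×22/122 = 2.16 V. With the source grounded, V_GS = V_G = 2.16 V.
Assume saturation: I_D = (k_n/2)(V_GS − V_t)² = (2.4/2)×(2.16 − 0.98)² = 1.2×1.18² = 1.68 mA.
V_DS = V_DD − I_D·R_D = 12 − 1.68×4.7 = 4.09 V.
Saturation requires V_DS ≥ V_GS − V_t = 1.18 V; 4.09 ≥ 1.18 ✓.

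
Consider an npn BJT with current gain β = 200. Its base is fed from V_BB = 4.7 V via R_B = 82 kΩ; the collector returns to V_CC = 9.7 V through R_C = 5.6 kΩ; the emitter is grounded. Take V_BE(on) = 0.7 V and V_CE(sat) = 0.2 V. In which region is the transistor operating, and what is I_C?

saturation; I_C ≈ 1.7 mA

Assume active: I_B = (4.7 − 0.7)/82 = 0.0488 mA, giving I_C = β·I_B = 9.76 mA.
But then V_CE = 9.7 − 9.76×5.6 = -44.9 V < V_CE(sat) = 0.2 V — impossible in the active region.
So the transistor is saturated. With V_CE = 0.2 V, I_C = (V_CC − 0.2)/R_C = 9.5/5.6 = 1.7 mA.
Check: β·I_B = 9.76 mA > I_C = 1.7 mA, confirming saturation.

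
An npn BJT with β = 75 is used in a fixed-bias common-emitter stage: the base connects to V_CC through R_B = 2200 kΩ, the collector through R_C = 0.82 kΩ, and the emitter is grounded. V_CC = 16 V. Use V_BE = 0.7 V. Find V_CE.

Base loop: V_CC = I_B·R_B + V_BE, so I_B = (16 − 0.7)/2200 kΩ = 0.00695 mA.
In the active region I_C = β·I_B = 75 × 0.00695 = 0.522 mA.
Collector loop: V_CE = V_CC − I_C·R_C = 16 − 0.522×0.82 = 15.6 V.
Since V_CE = 15.6 V > V_CE(sat) ≈ 0.2 V, the transistor is in the active region as assumed.

V_CE ≈ 16 V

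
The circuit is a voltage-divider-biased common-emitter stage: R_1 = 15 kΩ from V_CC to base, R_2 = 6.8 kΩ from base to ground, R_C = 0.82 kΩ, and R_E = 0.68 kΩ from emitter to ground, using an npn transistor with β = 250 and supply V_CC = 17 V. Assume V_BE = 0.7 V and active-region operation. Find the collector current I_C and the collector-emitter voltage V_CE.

I_C ≈ 6.6 mA, V_CE ≈ 7.1 V

Thevenize the base divider: V_Th = V_CC·R_2/(R_1+R_2) = 17×6.8/21.8 = 5.3 V, R_Th = R_1‖R_2 = 4.68 kΩ.
Base-emitter loop: V_Th = I_B·R_Th + V_BE + (β+1)I_B·R_E, so I_B = (5.3 − 0.7) / (4.68 + 251×0.68) = 0.0262 mA.
I_C = β·I_B = 250×0.0262 = 6.56 mA, and I_E = (β+1)I_B = 6.59 mA.
V_CE = V_CC − I_C·R_C − I_E·R_E = 17 − 6.56×0.82 − 6.59×0.68 = 7.14 V.
V_CE = 7.14 V > 0.2 V confirms active-region operation.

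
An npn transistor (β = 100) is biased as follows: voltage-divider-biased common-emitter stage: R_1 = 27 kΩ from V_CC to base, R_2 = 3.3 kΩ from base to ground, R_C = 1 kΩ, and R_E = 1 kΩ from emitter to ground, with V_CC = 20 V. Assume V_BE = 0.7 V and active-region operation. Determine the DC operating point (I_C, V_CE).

I_C ≈ 1.4 mA, V_CE ≈ 17 V

Thevenize the base divider: V_Th = V_CC·R_2/(R_1+R_2) = 20×3.3/30.3 = 2.18 V, R_Th = R_1‖R_2 = 2.94 kΩ.
Base-emitter loop: V_Th = I_B·R_Th + V_BE + (β+1)I_B·R_E, so I_B = (2.18 − 0.7) / (2.94 + 101×1) = 0.0142 mA.
I_C = β·I_B = 100×0.0142 = 1.42 mA, and I_E = (β+1)I_B = 1.44 mA.
V_CE = V_CC − I_C·R_C − I_E·R_E = 20 − 1.42×1 − 1.44×1 = 17.1 V.
V_CE = 17.1 V > 0.2 V confirms active-region operation.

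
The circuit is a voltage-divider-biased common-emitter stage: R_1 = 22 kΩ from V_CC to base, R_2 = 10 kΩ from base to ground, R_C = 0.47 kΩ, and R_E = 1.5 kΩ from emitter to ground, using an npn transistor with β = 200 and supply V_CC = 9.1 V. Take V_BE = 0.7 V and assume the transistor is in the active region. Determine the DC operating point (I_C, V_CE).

I_C ≈ 1.4 mA, V_CE ≈ 6.4 V

Thevenize the base divider: V_Th = V_CC·R_2/(R_1+R_2) = 9.1×10/32 = 2.84 V, R_Th = R_1‖R_2 = 6.88 kΩ.
Base-emitter loop: V_Th = I_B·R_Th + V_BE + (β+1)I_B·R_E, so I_B = (2.84 − 0.7) / (6.88 + 201×1.5) = 0.00695 mA.
I_C = β·I_B = 200×0.00695 = 1.39 mA, and I_E = (β+1)I_B = 1.4 mA.
V_CE = V_CC − I_C·R_C − I_E·R_E = 9.1 − 1.39×0.47 − 1.4×1.5 = 6.35 V.
V_CE = 6.35 V > 0.2 V confirms active-region operation.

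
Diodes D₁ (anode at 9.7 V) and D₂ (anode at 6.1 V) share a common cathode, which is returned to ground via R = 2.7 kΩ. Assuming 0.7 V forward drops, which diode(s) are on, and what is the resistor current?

Only D₁ conducts; I_R ≈ 3.3 mA

Assume both conduct. Then node N would need to be at both 9.7−0.7 = 9 V and 6.1−0.7 = 5.4 V, which is impossible.
Assume only D₁ conducts: V_N = 9.7 − 0.7 = 9 V, so I_R = 9/2.7 = 3.33 mA.
Check D₂: its anode-to-cathode voltage is 6.1 − 9 = -2.9 V < 0.7 V, so it is off. The assumption is consistent.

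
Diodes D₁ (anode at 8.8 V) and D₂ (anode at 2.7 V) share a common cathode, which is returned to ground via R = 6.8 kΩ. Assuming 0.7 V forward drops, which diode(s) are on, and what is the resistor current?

Assume both conduct. Then node N would need to be at both 8.8−0.7 = 8.1 V and 2.7−0.7 = 2 V, which is impossible.
Assume only D₁ conducts: V_N = 8.8 − 0.7 = 8.1 V, so I_R = 8.1/6.8 = 1.19 mA.
Check D₂: its anode-to-cathode voltage is 2.7 − 8.1 = -5.4 V < 0.7 V, so it is off. The assumption is consistent.

Only D₁ conducts; I_R ≈ 1.2 mA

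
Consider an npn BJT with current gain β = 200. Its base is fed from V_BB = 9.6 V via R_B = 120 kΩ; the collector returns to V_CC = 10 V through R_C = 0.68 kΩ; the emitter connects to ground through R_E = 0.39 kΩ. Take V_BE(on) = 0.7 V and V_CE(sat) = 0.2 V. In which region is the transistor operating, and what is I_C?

Assume active. Base-emitter loop: I_B = (V_BB − V_BE)/(R_B + (β+1)R_E) = (9.6 − 0.7)/(120 + 201×0.39) = 0.0449 mA.
I_C = β·I_B = 200×0.0449 = 8.97 mA.
V_CE = V_CC − I_C·R_C − I_E·R_E = 10 − 8.97×0.68 − 9.02×0.39 = 0.382 V > V_CE(sat), so the active-region assumption holds.

active; I_C ≈ 9 mA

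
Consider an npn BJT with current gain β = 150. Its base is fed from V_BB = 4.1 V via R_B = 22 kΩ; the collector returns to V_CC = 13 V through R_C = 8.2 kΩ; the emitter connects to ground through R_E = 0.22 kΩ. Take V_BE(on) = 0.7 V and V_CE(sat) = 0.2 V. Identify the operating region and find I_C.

saturation; I_C ≈ 1.5 mA

Assume active: I_B = (4.1 − 0.7)/(22 + 151×0.22) = 0.0616 mA, I_C = β·I_B = 9.24 mA.
Then V_CE = 13 − 9.24×8.2 − 9.3×0.22 = -64.8 V < 0.2 V — the active assumption fails.
Re-solve with V_CE = 0.2 V. KCL at the emitter: V_E/R_E = (V_BB−0.7−V_E)/R_B + (V_CC−0.2−V_E)/R_C, giving V_E = 0.364 V.
I_C = (V_CC − 0.2 − V_E)/R_C = (12.8 − 0.364)/8.2 = 1.52 mA.
Check: I_B = (3.4 − 0.364)/22 = 0.138 mA, and β·I_B = 20.7 mA > I_C, confirming saturation.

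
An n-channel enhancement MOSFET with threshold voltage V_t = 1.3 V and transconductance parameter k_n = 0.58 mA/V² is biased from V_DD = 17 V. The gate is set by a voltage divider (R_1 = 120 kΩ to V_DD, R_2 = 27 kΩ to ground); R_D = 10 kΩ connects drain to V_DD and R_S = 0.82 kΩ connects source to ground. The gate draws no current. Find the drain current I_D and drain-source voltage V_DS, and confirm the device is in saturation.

I_D ≈ 0.55 mA, V_DS ≈ 11 V

V_G = V_DD·R_2/(R_1+R_2) = 17×27/147 = 3.12 V.
Assume saturation: I_D = (k_n/2)(V_GS − V_t)² with V_GS = V_G − I_D·R_S = 3.12 − 0.82·I_D.
Substituting gives 0.195·I_D² − 1.87·I_D + 0.963 = 0, with roots I_D = 0.547 or 9.03 mA.
The root I_D = 9.03 mA gives V_GS = -4.28 V ≤ V_t, so take I_D = 0.547 mA.
Then V_GS = 2.67 V and V_DS = V_DD − I_D(R_D+R_S) = 17 − 0.547×10.8 = 11.1 V.
Saturation requires V_DS ≥ V_GS − V_t = 1.37 V; 11.1 ≥ 1.37 ✓.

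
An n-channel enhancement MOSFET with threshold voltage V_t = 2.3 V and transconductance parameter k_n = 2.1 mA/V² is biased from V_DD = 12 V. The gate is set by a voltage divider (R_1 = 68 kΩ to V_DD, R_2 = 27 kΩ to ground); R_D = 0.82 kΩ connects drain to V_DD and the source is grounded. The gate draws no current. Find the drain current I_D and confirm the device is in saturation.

V_G = V_DD·R_2/(R_1+R_2) = 12×27/95 = 3.41 V. With the source grounded, V_GS = V_G = 3.41 V.
Assume saturation: I_D = (k_n/2)(V_GS − V_t)² = (2.1/2)×(3.41 − 2.3)² = 1.05×1.11² = 1.29 mA.
V_DS = V_DD − I_D·R_D = 12 − 1.29×0.82 = 10.9 V.
Saturation requires V_DS ≥ V_GS − V_t = 1.11 V; 10.9 ≥ 1.11 ✓.

I_D ≈ 1.3 mA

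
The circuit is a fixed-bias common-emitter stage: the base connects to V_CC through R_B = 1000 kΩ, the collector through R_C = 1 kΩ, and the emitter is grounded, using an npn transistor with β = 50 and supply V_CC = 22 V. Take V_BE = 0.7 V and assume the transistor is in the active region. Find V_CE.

Base loop: V_CC = I_B·R_B + V_BE, so I_B = (22 − 0.7)/1000 kΩ = 0.0213 mA.
In the active region I_C = β·I_B = 50 × 0.0213 = 1.06 mA.
Collector loop: V_CE = V_CC − I_C·R_C = 22 − 1.06×1 = 20.9 V.
Since V_CE = 20.9 V > V_CE(sat) ≈ 0.2 V, the transistor is in the active region as assumed.

V_CE ≈ 21 V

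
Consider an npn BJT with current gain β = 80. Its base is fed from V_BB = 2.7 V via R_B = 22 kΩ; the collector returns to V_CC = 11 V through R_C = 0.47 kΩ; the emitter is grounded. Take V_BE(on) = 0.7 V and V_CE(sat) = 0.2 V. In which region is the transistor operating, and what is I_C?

active; I_C ≈ 7.3 mA

Assume active. Base-emitter loop: I_B = (V_BB − V_BE)/R_B = (2.7 − 0.7)/22 = 0.0909 mA.
I_C = β·I_B = 80×0.0909 = 7.27 mA.
V_CE = V_CC − I_C·R_C = 11 − 7.27×0.47 = 7.58 V > V_CE(sat), so the active-region assumption holds.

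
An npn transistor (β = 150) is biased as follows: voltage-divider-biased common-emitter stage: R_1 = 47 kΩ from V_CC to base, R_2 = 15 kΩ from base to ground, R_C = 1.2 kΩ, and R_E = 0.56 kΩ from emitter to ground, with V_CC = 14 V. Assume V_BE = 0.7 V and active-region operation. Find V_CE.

V_CE ≈ 6.6 V

Thevenize the base divider: V_Th = V_CC·R_2/(R_1+R_2) = 14×15/62 = 3.39 V, R_Th = R_1‖R_2 = 11.4 kΩ.
Base-emitter loop: V_Th = I_B·R_Th + V_BE + (β+1)I_B·R_E, so I_B = (3.39 − 0.7) / (11.4 + 151×0.56) = 0.028 mA.
I_C = β·I_B = 150×0.028 = 4.2 mA, and I_E = (β+1)I_B = 4.23 mA.
V_CE = V_CC − I_C·R_C − I_E·R_E = 14 − 4.2×1.2 − 4.23×0.56 = 6.59 V.
V_CE = 6.59 V > 0.2 V confirms active-region operation.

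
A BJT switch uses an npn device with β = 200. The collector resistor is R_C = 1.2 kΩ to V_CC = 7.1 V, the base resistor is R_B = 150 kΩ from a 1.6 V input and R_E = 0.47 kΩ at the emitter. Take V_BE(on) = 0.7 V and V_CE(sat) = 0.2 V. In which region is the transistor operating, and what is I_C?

Assume active. Base-emitter loop: I_B = (V_BB − V_BE)/(R_B + (β+1)R_E) = (1.6 − 0.7)/(150 + 201×0.47) = 0.00368 mA.
I_C = β·I_B = 200×0.00368 = 0.736 mA.
V_CE = V_CC − I_C·R_C − I_E·R_E = 7.1 − 0.736×1.2 − 0.74×0.47 = 5.87 V > V_CE(sat), so the active-region assumption holds.

active; I_C ≈ 0.74 mA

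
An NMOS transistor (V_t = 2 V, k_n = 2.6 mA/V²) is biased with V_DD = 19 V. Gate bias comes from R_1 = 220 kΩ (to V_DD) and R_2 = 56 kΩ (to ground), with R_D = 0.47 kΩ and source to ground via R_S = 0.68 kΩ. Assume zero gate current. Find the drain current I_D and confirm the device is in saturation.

V_G = V_DD·R_2/(R_1+R_2) = 19×56/276 = 3.86 V.
Assume saturation: I_D = (k_n/2)(V_GS − V_t)² with V_GS = V_G − I_D·R_S = 3.86 − 0.68·I_D.
Substituting gives 0.601·I_D² − 4.28·I_D + 4.47 = 0, with roots I_D = 1.27 or 5.85 mA.
The root I_D = 5.85 mA gives V_GS = -0.121 V ≤ V_t, so take I_D = 1.27 mA.
Then V_GS = 2.99 V and V_DS = V_DD − I_D(R_D+R_S) = 19 − 1.27×1.15 = 17.5 V.
Saturation requires V_DS ≥ V_GS − V_t = 0.99 V; 17.5 ≥ 0.99 ✓.

I_D ≈ 1.3 mA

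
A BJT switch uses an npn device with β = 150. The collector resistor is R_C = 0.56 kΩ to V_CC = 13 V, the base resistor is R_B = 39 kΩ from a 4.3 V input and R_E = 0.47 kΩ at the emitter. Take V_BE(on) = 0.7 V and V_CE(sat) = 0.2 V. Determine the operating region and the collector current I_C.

active; I_C ≈ 4.9 mA

Assume active. Base-emitter loop: I_B = (V_BB − V_BE)/(R_B + (β+1)R_E) = (4.3 − 0.7)/(39 + 151×0.47) = 0.0327 mA.
I_C = β·I_B = 150×0.0327 = 4.91 mA.
V_CE = V_CC − I_C·R_C − I_E·R_E = 13 − 4.91×0.56 − 4.94×0.47 = 7.93 V > V_CE(sat), so the active-region assumption holds.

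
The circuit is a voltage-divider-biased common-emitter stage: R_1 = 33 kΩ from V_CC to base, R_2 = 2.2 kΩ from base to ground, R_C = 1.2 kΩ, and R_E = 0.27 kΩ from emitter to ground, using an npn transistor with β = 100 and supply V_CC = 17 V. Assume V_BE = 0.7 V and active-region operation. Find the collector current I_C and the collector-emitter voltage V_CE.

I_C ≈ 1.2 mA, V_CE ≈ 15 V

Thevenize the base divider: V_Th = V_CC·R_2/(R_1+R_2) = 17×2.2/35.2 = 1.06 V, R_Th = R_1‖R_2 = 2.06 kΩ.
Base-emitter loop: V_Th = I_B·R_Th + V_BE + (β+1)I_B·R_E, so I_B = (1.06 − 0.7) / (2.06 + 101×0.27) = 0.0124 mA.
I_C = β·I_B = 100×0.0124 = 1.24 mA, and I_E = (β+1)I_B = 1.25 mA.
V_CE = V_CC − I_C·R_C − I_E·R_E = 17 − 1.24×1.2 − 1.25×0.27 = 15.2 V.
V_CE = 15.2 V > 0.2 V confirms active-region operation.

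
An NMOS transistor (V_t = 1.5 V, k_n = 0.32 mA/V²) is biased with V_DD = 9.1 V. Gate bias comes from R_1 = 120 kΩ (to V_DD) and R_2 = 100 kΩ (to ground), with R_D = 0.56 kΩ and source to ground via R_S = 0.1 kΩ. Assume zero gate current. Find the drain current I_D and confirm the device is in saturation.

I_D ≈ 1 mA

V_G = V_DD·R_2/(R_1+R_2) = 9.1×100/220 = 4.14 V.
Assume saturation: I_D = (k_n/2)(V_GS − V_t)² with V_GS = V_G − I_D·R_S = 4.14 − 0.1·I_D.
Substituting gives 0.0016·I_D² − 1.08·I_D + 1.11 = 0, with roots I_D = 1.03 or 677 mA.
The root I_D = 677 mA gives V_GS = -63.5 V ≤ V_t, so take I_D = 1.03 mA.
Then V_GS = 4.03 V and V_DS = V_DD − I_D(R_D+R_S) = 9.1 − 1.03×0.66 = 8.42 V.
Saturation requires V_DS ≥ V_GS − V_t = 2.53 V; 8.42 ≥ 2.53 ✓.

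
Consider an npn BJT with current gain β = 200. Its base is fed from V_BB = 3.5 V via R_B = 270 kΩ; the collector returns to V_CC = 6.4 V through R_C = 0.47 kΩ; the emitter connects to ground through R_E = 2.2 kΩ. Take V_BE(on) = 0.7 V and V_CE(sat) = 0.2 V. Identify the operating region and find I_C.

Assume active. Base-emitter loop: I_B = (V_BB − V_BE)/(R_B + (β+1)R_E) = (3.5 − 0.7)/(270 + 201×2.2) = 0.00393 mA.
I_C = β·I_B = 200×0.00393 = 0.786 mA.
V_CE = V_CC − I_C·R_C − I_E·R_E = 6.4 − 0.786×0.47 − 0.79×2.2 = 4.29 V > V_CE(sat), so the active-region assumption holds.

active; I_C ≈ 0.79 mA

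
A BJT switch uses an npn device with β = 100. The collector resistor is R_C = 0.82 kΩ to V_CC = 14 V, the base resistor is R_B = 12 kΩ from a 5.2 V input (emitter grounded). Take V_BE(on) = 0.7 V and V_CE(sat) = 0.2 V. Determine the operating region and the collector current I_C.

saturation; I_C ≈ 17 mA

Assume active: I_B = (5.2 − 0.7)/12 = 0.375 mA, giving I_C = β·I_B = 37.5 mA.
But then V_CE = 14 − 37.5×0.82 = -16.7 V < V_CE(sat) = 0.2 V — impossible in the active region.
So the transistor is saturated. With V_CE = 0.2 V, I_C = (V_CC − 0.2)/R_C = 13.8/0.82 = 16.8 mA.
Check: β·I_B = 37.5 mA > I_C = 16.8 mA, confirming saturation.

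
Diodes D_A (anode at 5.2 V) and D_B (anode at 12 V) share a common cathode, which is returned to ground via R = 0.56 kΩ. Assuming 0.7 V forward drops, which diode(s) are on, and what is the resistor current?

Only D_B conducts; I_R ≈ 20 mA

Assume both conduct. Then node N would need to be at both 5.2−0.7 = 4.5 V and 12−0.7 = 11.3 V, which is impossible.
Assume only D_B conducts: V_N = 12 − 0.7 = 11.3 V, so I_R = 11.3/0.56 = 20.2 mA.
Check D_A: its anode-to-cathode voltage is 5.2 − 11.3 = -6.1 V < 0.7 V, so it is off. The assumption is consistent.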